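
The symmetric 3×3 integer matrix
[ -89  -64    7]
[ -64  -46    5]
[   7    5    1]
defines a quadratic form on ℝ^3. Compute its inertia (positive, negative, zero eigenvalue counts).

step 0: pivot -89 → sign −
step 1: pivot 2/89 → sign +
step 2: pivot 3/2 → sign +
signature = (2, 1, 0)

Answer: (2, 1, 0)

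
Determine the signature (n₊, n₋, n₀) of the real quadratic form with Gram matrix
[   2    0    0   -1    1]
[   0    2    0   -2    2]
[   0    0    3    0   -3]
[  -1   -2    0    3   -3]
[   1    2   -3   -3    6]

Answer: (4, 0, 1)

Derivation:
step 0: pivot 2 → sign +
step 1: pivot 2 → sign +
step 2: pivot 3 → sign +
step 3: pivot 1/2 → sign +
step 4: row/col 4 already zero → sign 0
signature = (4, 0, 1)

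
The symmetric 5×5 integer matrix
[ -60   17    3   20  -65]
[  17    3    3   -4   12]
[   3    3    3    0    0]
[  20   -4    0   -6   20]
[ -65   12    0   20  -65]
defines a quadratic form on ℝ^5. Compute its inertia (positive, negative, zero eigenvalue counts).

step 0: pivot -60 → sign −
step 1: pivot 469/60 → sign +
step 2: pivot 84/67 → sign +
step 3: pivot 2/7 → sign +
step 4: pivot -1/7 → sign −
signature = (3, 2, 0)

Answer: (3, 2, 0)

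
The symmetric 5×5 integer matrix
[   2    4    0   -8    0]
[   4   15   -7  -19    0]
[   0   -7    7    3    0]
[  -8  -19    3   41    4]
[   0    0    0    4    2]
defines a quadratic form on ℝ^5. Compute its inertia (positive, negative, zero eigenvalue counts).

step 0: pivot 2 → sign +
step 1: pivot 7 → sign +
step 2: pivot 54/7 → sign +
step 3: pivot -2/27 → sign −
step 4: row/col 4 already zero → sign 0
signature = (3, 1, 1)

Answer: (3, 1, 1)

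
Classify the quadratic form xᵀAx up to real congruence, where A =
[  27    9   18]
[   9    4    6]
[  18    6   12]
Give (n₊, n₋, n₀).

Answer: (2, 0, 1)

Derivation:
step 0: pivot 27 → sign +
step 1: pivot 1 → sign +
step 2: row/col 2 already zero → sign 0
signature = (2, 0, 1)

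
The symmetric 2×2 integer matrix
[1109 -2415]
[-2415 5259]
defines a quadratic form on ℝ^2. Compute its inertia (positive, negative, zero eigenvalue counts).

Answer: (2, 0, 0)

Derivation:
step 0: pivot 1109 → sign +
step 1: pivot 6/1109 → sign +
signature = (2, 0, 0)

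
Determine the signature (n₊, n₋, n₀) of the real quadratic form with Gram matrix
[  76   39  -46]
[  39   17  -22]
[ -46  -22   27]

step 0: pivot 76 → sign +
step 1: pivot -229/76 → sign −
step 2: pivot 3/229 → sign +
signature = (2, 1, 0)

Answer: (2, 1, 0)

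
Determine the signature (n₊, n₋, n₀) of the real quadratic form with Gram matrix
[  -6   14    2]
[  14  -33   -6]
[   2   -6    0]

Answer: (1, 2, 0)

Derivation:
step 0: pivot -6 → sign −
step 1: pivot -1/3 → sign −
step 2: pivot 6 → sign +
signature = (1, 2, 0)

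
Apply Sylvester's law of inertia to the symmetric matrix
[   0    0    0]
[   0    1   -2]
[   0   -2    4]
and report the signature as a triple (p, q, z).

step 0: pivot 1 → sign +
step 1: row/col 1 already zero → sign 0
step 2: row/col 2 already zero → sign 0
signature = (1, 0, 2)

Answer: (1, 0, 2)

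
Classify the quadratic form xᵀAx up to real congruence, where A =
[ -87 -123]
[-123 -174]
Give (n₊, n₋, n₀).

Answer: (0, 2, 0)

Derivation:
step 0: pivot -87 → sign −
step 1: pivot -3/29 → sign −
signature = (0, 2, 0)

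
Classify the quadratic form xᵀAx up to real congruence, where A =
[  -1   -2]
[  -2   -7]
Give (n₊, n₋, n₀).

Answer: (0, 2, 0)

Derivation:
step 0: pivot -1 → sign −
step 1: pivot -3 → sign −
signature = (0, 2, 0)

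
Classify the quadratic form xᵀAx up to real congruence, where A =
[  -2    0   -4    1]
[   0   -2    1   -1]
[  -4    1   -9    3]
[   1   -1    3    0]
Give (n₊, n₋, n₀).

step 0: pivot -2 → sign −
step 1: pivot -2 → sign −
step 2: pivot -1/2 → sign −
step 3: pivot 3/2 → sign +
signature = (1, 3, 0)

Answer: (1, 3, 0)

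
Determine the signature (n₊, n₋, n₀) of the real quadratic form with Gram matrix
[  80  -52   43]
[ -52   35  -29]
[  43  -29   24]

step 0: pivot 80 → sign +
step 1: pivot 6/5 → sign +
step 2: pivot -1/32 → sign −
signature = (2, 1, 0)

Answer: (2, 1, 0)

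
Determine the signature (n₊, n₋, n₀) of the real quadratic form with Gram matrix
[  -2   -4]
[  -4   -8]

Answer: (0, 1, 1)

Derivation:
step 0: pivot -2 → sign −
step 1: row/col 1 already zero → sign 0
signature = (0, 1, 1)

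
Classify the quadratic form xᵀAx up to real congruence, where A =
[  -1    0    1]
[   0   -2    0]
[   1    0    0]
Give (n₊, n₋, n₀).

step 0: pivot -1 → sign −
step 1: pivot -2 → sign −
step 2: pivot 1 → sign +
signature = (1, 2, 0)

Answer: (1, 2, 0)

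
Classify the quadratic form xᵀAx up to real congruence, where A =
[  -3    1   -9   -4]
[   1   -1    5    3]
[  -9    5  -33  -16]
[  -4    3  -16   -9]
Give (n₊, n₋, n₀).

step 0: pivot -3 → sign −
step 1: pivot -2/3 → sign −
step 2: pivot 1/2 → sign +
step 3: pivot -2 → sign −
signature = (1, 3, 0)

Answer: (1, 3, 0)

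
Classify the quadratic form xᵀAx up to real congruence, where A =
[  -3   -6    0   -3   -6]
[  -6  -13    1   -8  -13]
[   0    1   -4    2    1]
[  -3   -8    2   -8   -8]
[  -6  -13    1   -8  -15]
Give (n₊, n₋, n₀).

Answer: (0, 5, 0)

Derivation:
step 0: pivot -3 → sign −
step 1: pivot -1 → sign −
step 2: pivot -3 → sign −
step 3: pivot -1 → sign −
step 4: pivot -2 → sign −
signature = (0, 5, 0)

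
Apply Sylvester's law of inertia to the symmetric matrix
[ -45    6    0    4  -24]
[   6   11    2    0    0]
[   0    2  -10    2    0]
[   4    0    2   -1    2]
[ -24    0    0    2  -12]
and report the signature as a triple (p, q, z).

Answer: (1, 3, 1)

Derivation:
step 0: pivot -45 → sign −
step 1: pivot 59/5 → sign +
step 2: pivot -610/59 → sign −
step 3: pivot -289/915 → sign −
step 4: row/col 4 already zero → sign 0
signature = (1, 3, 1)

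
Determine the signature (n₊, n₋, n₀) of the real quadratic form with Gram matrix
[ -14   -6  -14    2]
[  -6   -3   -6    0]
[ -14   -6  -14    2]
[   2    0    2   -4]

Answer: (0, 3, 1)

Derivation:
step 0: pivot -14 → sign −
step 1: pivot -3/7 → sign −
step 2: pivot -2 → sign −
step 3: row/col 3 already zero → sign 0
signature = (0, 3, 1)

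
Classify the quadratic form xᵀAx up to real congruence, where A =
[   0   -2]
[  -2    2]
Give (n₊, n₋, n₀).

step 0: pivot 2 → sign +
step 1: pivot -2 → sign −
signature = (1, 1, 0)

Answer: (1, 1, 0)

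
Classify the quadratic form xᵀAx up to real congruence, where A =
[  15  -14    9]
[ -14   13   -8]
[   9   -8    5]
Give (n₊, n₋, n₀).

Answer: (2, 1, 0)

Derivation:
step 0: pivot 15 → sign +
step 1: pivot -1/15 → sign −
step 2: pivot 2 → sign +
signature = (2, 1, 0)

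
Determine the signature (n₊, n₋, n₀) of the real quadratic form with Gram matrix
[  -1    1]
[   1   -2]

step 0: pivot -1 → sign −
step 1: pivot -1 → sign −
signature = (0, 2, 0)

Answer: (0, 2, 0)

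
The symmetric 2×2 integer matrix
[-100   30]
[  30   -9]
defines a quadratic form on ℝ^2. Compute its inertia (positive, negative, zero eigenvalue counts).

step 0: pivot -100 → sign −
step 1: row/col 1 already zero → sign 0
signature = (0, 1, 1)

Answer: (0, 1, 1)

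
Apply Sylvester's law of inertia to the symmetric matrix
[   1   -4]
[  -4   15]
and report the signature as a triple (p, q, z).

step 0: pivot 1 → sign +
step 1: pivot -1 → sign −
signature = (1, 1, 0)

Answer: (1, 1, 0)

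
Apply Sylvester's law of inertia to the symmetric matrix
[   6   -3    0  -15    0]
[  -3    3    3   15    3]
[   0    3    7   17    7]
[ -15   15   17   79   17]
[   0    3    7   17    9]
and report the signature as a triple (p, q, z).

Answer: (4, 0, 1)

Derivation:
step 0: pivot 6 → sign +
step 1: pivot 3/2 → sign +
step 2: pivot 1 → sign +
step 3: pivot 2 → sign +
step 4: row/col 4 already zero → sign 0
signature = (4, 0, 1)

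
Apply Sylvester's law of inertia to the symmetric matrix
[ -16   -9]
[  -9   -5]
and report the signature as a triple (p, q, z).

step 0: pivot -16 → sign −
step 1: pivot 1/16 → sign +
signature = (1, 1, 0)

Answer: (1, 1, 0)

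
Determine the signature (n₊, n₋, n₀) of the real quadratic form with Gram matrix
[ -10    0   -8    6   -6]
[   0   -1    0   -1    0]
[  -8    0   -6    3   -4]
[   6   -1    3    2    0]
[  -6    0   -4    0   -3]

step 0: pivot -10 → sign −
step 1: pivot -1 → sign −
step 2: pivot 2/5 → sign +
step 3: pivot -3/2 → sign −
step 4: pivot -1 → sign −
signature = (1, 4, 0)

Answer: (1, 4, 0)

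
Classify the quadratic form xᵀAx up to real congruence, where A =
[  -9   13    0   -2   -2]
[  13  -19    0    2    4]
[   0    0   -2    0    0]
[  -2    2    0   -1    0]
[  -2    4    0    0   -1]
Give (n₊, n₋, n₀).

step 0: pivot -9 → sign −
step 1: pivot -2/9 → sign −
step 2: pivot -2 → sign −
step 3: pivot 3 → sign +
step 4: pivot -1/3 → sign −
signature = (1, 4, 0)

Answer: (1, 4, 0)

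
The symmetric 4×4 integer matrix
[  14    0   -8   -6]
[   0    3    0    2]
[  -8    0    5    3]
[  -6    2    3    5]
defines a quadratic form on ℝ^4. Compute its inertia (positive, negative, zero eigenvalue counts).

Answer: (4, 0, 0)

Derivation:
step 0: pivot 14 → sign +
step 1: pivot 3 → sign +
step 2: pivot 3/7 → sign +
step 3: pivot 2/3 → sign +
signature = (4, 0, 0)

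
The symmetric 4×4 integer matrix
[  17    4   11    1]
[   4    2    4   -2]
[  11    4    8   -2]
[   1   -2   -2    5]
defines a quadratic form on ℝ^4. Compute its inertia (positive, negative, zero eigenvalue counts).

Answer: (3, 1, 0)

Derivation:
step 0: pivot 17 → sign +
step 1: pivot 18/17 → sign +
step 2: pivot -1 → sign −
step 3: pivot 1/3 → sign +
signature = (3, 1, 0)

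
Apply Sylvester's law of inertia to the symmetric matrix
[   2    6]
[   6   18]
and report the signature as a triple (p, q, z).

Answer: (1, 0, 1)

Derivation:
step 0: pivot 2 → sign +
step 1: row/col 1 already zero → sign 0
signature = (1, 0, 1)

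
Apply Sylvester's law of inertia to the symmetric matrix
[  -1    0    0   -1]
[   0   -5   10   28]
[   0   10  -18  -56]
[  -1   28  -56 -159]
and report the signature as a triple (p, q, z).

step 0: pivot -1 → sign −
step 1: pivot -5 → sign −
step 2: pivot 2 → sign +
step 3: pivot -6/5 → sign −
signature = (1, 3, 0)

Answer: (1, 3, 0)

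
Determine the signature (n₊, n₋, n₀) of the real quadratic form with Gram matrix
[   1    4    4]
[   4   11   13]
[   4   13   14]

Answer: (1, 2, 0)

Derivation:
step 0: pivot 1 → sign +
step 1: pivot -5 → sign −
step 2: pivot -1/5 → sign −
signature = (1, 2, 0)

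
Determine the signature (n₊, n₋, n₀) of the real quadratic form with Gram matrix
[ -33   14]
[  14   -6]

step 0: pivot -33 → sign −
step 1: pivot -2/33 → sign −
signature = (0, 2, 0)

Answer: (0, 2, 0)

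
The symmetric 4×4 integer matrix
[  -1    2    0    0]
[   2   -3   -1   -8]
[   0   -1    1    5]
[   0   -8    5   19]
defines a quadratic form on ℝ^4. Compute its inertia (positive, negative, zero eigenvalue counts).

step 0: pivot -1 → sign −
step 1: pivot 1 → sign +
step 2: pivot -45 → sign −
step 3: pivot 1/5 → sign +
signature = (2, 2, 0)

Answer: (2, 2, 0)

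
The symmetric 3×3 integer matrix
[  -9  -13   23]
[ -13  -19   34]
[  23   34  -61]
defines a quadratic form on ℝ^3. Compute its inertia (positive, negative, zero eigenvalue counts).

step 0: pivot -9 → sign −
step 1: pivot -2/9 → sign −
step 2: pivot 1/2 → sign +
signature = (1, 2, 0)

Answer: (1, 2, 0)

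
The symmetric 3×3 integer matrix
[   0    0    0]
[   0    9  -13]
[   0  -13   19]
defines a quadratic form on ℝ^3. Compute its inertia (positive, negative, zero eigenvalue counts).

step 0: pivot 9 → sign +
step 1: pivot 2/9 → sign +
step 2: row/col 2 already zero → sign 0
signature = (2, 0, 1)

Answer: (2, 0, 1)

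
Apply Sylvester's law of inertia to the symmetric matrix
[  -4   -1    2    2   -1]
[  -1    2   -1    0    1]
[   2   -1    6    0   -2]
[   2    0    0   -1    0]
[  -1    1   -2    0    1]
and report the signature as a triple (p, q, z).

step 0: pivot -4 → sign −
step 1: pivot 9/4 → sign +
step 2: pivot 6 → sign +
step 3: pivot -5/27 → sign −
step 4: pivot 1/10 → sign +
signature = (3, 2, 0)

Answer: (3, 2, 0)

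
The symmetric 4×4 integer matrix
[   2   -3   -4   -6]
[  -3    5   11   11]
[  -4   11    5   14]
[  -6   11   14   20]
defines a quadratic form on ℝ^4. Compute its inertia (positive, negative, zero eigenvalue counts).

Answer: (3, 1, 0)

Derivation:
step 0: pivot 2 → sign +
step 1: pivot 1/2 → sign +
step 2: pivot -53 → sign −
step 3: pivot 6/53 → sign +
signature = (3, 1, 0)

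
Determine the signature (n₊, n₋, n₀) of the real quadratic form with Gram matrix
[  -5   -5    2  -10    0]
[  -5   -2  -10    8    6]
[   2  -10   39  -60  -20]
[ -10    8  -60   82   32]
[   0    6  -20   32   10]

step 0: pivot -5 → sign −
step 1: pivot 3 → sign +
step 2: pivot -41/5 → sign −
step 3: pivot 74/41 → sign +
step 4: pivot -2/37 → sign −
signature = (2, 3, 0)

Answer: (2, 3, 0)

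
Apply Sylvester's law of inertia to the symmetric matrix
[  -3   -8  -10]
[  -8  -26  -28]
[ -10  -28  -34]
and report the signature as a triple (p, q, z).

Answer: (0, 3, 0)

Derivation:
step 0: pivot -3 → sign −
step 1: pivot -14/3 → sign −
step 2: pivot -2/7 → sign −
signature = (0, 3, 0)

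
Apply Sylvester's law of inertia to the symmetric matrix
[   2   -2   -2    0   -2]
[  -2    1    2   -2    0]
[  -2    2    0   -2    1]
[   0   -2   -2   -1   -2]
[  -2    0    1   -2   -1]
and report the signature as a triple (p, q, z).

Answer: (2, 3, 0)

Derivation:
step 0: pivot 2 → sign +
step 1: pivot -1 → sign −
step 2: pivot -2 → sign −
step 3: pivot 5 → sign +
step 4: pivot -3/10 → sign −
signature = (2, 3, 0)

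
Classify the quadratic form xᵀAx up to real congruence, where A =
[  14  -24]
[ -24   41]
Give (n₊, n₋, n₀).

step 0: pivot 14 → sign +
step 1: pivot -1/7 → sign −
signature = (1, 1, 0)

Answer: (1, 1, 0)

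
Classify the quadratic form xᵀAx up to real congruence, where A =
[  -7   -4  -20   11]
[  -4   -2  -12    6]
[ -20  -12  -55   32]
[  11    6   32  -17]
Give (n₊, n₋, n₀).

Answer: (2, 1, 1)

Derivation:
step 0: pivot -7 → sign −
step 1: pivot 2/7 → sign +
step 2: pivot 1 → sign +
step 3: row/col 3 already zero → sign 0
signature = (2, 1, 1)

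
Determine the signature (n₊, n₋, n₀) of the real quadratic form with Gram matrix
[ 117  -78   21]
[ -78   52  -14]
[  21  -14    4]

Answer: (2, 0, 1)

Derivation:
step 0: pivot 117 → sign +
step 1: pivot 3/13 → sign +
step 2: row/col 2 already zero → sign 0
signature = (2, 0, 1)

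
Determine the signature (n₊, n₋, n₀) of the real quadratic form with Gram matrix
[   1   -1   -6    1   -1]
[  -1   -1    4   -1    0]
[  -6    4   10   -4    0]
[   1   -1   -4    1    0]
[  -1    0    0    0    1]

Answer: (2, 3, 0)

Derivation:
step 0: pivot 1 → sign +
step 1: pivot -2 → sign −
step 2: pivot -24 → sign −
step 3: pivot 1/6 → sign +
step 4: pivot -1/2 → sign −
signature = (2, 3, 0)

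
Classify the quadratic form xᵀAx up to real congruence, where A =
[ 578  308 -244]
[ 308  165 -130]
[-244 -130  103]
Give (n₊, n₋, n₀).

Answer: (2, 1, 0)

Derivation:
step 0: pivot 578 → sign +
step 1: pivot 253/289 → sign +
step 2: pivot -1/253 → sign −
signature = (2, 1, 0)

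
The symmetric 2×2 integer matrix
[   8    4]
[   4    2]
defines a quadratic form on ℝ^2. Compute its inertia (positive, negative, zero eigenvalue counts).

step 0: pivot 8 → sign +
step 1: row/col 1 already zero → sign 0
signature = (1, 0, 1)

Answer: (1, 0, 1)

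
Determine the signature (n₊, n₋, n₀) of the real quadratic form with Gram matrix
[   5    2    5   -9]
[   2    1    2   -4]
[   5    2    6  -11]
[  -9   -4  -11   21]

Answer: (3, 0, 1)

Derivation:
step 0: pivot 5 → sign +
step 1: pivot 1/5 → sign +
step 2: pivot 1 → sign +
step 3: row/col 3 already zero → sign 0
signature = (3, 0, 1)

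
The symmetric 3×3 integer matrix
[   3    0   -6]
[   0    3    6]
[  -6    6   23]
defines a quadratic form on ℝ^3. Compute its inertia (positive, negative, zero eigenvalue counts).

step 0: pivot 3 → sign +
step 1: pivot 3 → sign +
step 2: pivot -1 → sign −
signature = (2, 1, 0)

Answer: (2, 1, 0)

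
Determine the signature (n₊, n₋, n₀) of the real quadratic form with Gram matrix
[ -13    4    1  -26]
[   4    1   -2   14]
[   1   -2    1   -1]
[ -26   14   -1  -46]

step 0: pivot -13 → sign −
step 1: pivot 29/13 → sign +
step 2: pivot -6/29 → sign −
step 3: pivot 3/2 → sign +
signature = (2, 2, 0)

Answer: (2, 2, 0)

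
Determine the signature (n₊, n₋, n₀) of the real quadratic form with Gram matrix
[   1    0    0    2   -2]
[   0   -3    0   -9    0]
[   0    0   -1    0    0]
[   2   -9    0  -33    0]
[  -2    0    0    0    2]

step 0: pivot 1 → sign +
step 1: pivot -3 → sign −
step 2: pivot -1 → sign −
step 3: pivot -10 → sign −
step 4: pivot -2/5 → sign −
signature = (1, 4, 0)

Answer: (1, 4, 0)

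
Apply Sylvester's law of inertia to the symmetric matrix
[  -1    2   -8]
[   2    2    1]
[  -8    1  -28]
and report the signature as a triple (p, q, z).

step 0: pivot -1 → sign −
step 1: pivot 6 → sign +
step 2: pivot -3/2 → sign −
signature = (1, 2, 0)

Answer: (1, 2, 0)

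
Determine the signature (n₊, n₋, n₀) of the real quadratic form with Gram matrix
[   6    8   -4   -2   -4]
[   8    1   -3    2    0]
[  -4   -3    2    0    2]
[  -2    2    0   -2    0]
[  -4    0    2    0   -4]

Answer: (1, 2, 2)

Derivation:
step 0: pivot 6 → sign +
step 1: pivot -29/3 → sign −
step 2: pivot -3/29 → sign −
step 3: row/col 3 already zero → sign 0
step 4: row/col 4 already zero → sign 0
signature = (1, 2, 2)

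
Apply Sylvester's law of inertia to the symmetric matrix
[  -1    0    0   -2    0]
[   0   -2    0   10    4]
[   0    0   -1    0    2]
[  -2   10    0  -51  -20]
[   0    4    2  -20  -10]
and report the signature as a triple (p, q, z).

Answer: (2, 3, 0)

Derivation:
step 0: pivot -1 → sign −
step 1: pivot -2 → sign −
step 2: pivot -1 → sign −
step 3: pivot 3 → sign +
step 4: pivot 2 → sign +
signature = (2, 3, 0)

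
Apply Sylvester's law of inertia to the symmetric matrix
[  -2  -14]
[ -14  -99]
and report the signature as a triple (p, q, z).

step 0: pivot -2 → sign −
step 1: pivot -1 → sign −
signature = (0, 2, 0)

Answer: (0, 2, 0)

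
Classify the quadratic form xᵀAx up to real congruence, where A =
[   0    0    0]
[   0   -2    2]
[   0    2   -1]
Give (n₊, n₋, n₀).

Answer: (1, 1, 1)

Derivation:
step 0: pivot -2 → sign −
step 1: pivot 1 → sign +
step 2: row/col 2 already zero → sign 0
signature = (1, 1, 1)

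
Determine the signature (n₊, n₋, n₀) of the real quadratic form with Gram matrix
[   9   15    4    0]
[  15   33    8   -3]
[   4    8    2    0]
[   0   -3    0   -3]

Answer: (3, 1, 0)

Derivation:
step 0: pivot 9 → sign +
step 1: pivot 8 → sign +
step 2: pivot -33/8 → sign −
step 3: pivot 2/33 → sign +
signature = (3, 1, 0)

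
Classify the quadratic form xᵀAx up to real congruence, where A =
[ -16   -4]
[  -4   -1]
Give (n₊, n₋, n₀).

Answer: (0, 1, 1)

Derivation:
step 0: pivot -16 → sign −
step 1: row/col 1 already zero → sign 0
signature = (0, 1, 1)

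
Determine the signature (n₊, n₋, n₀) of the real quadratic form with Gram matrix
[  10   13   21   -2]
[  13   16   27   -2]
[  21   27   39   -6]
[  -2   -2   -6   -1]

Answer: (1, 3, 0)

Derivation:
step 0: pivot 10 → sign +
step 1: pivot -9/10 → sign −
step 2: pivot -5 → sign −
step 3: pivot -1/5 → sign −
signature = (1, 3, 0)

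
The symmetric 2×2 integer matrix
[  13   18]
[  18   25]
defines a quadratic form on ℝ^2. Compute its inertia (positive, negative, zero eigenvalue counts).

Answer: (2, 0, 0)

Derivation:
step 0: pivot 13 → sign +
step 1: pivot 1/13 → sign +
signature = (2, 0, 0)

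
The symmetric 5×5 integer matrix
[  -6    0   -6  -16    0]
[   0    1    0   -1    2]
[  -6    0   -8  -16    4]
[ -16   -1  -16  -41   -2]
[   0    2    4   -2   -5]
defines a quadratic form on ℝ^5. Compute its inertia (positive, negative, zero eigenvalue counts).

Answer: (2, 3, 0)

Derivation:
step 0: pivot -6 → sign −
step 1: pivot 1 → sign +
step 2: pivot -2 → sign −
step 3: pivot 2/3 → sign +
step 4: pivot -1 → sign −
signature = (2, 3, 0)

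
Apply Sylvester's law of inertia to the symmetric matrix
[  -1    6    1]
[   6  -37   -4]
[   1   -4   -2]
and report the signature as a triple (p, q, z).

Answer: (1, 2, 0)

Derivation:
step 0: pivot -1 → sign −
step 1: pivot -1 → sign −
step 2: pivot 3 → sign +
signature = (1, 2, 0)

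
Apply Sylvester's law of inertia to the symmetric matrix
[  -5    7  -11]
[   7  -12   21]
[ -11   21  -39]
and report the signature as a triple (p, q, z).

step 0: pivot -5 → sign −
step 1: pivot -11/5 → sign −
step 2: pivot -6/11 → sign −
signature = (0, 3, 0)

Answer: (0, 3, 0)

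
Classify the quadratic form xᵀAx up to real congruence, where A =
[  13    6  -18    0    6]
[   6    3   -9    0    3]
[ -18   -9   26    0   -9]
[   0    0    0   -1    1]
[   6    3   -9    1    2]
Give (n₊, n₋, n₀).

Answer: (2, 2, 1)

Derivation:
step 0: pivot 13 → sign +
step 1: pivot 3/13 → sign +
step 2: pivot -1 → sign −
step 3: pivot -1 → sign −
step 4: row/col 4 already zero → sign 0
signature = (2, 2, 1)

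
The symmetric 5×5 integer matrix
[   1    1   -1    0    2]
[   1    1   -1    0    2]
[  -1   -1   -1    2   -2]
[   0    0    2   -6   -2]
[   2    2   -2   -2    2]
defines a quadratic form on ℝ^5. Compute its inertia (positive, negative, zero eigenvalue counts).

step 0: pivot 1 → sign +
step 1: pivot -2 → sign −
step 2: pivot -4 → sign −
step 3: pivot -1 → sign −
step 4: row/col 4 already zero → sign 0
signature = (1, 3, 1)

Answer: (1, 3, 1)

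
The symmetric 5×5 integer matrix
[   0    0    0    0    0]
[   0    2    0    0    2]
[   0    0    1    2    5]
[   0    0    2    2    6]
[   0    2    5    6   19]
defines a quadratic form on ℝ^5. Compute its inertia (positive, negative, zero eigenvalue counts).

Answer: (2, 1, 2)

Derivation:
step 0: pivot 2 → sign +
step 1: pivot 1 → sign +
step 2: pivot -2 → sign −
step 3: row/col 3 already zero → sign 0
step 4: row/col 4 already zero → sign 0
signature = (2, 1, 2)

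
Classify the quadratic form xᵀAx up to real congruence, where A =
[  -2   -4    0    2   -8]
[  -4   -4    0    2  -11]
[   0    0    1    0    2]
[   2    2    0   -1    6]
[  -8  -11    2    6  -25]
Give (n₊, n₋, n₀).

step 0: pivot -2 → sign −
step 1: pivot 4 → sign +
step 2: pivot 1 → sign +
step 3: pivot -13/4 → sign −
step 4: pivot 1/13 → sign +
signature = (3, 2, 0)

Answer: (3, 2, 0)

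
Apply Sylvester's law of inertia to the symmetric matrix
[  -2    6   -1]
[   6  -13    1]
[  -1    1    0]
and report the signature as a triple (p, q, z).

step 0: pivot -2 → sign −
step 1: pivot 5 → sign +
step 2: pivot -3/10 → sign −
signature = (1, 2, 0)

Answer: (1, 2, 0)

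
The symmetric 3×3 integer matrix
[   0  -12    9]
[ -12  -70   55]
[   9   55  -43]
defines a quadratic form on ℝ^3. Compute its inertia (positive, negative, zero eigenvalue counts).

step 0: pivot -70 → sign −
step 1: pivot 72/35 → sign +
step 2: pivot 1/8 → sign +
signature = (2, 1, 0)

Answer: (2, 1, 0)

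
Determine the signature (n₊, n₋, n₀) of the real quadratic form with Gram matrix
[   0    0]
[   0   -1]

step 0: pivot -1 → sign −
step 1: row/col 1 already zero → sign 0
signature = (0, 1, 1)

Answer: (0, 1, 1)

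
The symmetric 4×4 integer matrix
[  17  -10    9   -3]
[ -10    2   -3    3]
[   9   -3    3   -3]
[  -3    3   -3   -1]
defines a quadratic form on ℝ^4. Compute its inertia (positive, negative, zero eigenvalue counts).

step 0: pivot 17 → sign +
step 1: pivot -66/17 → sign −
step 2: pivot -9/22 → sign −
step 3: row/col 3 already zero → sign 0
signature = (1, 2, 1)

Answer: (1, 2, 1)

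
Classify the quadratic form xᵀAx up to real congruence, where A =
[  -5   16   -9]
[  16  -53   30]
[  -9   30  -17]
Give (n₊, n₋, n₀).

Answer: (0, 2, 1)

Derivation:
step 0: pivot -5 → sign −
step 1: pivot -9/5 → sign −
step 2: row/col 2 already zero → sign 0
signature = (0, 2, 1)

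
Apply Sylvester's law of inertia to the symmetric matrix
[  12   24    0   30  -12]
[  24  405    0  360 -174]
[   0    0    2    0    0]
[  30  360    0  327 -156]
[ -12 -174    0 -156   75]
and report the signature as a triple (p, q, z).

step 0: pivot 12 → sign +
step 1: pivot 357 → sign +
step 2: pivot 2 → sign +
step 3: pivot -12/119 → sign −
step 4: row/col 4 already zero → sign 0
signature = (3, 1, 1)

Answer: (3, 1, 1)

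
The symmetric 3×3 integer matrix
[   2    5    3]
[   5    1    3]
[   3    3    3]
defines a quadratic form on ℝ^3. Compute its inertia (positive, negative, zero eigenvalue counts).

step 0: pivot 2 → sign +
step 1: pivot -23/2 → sign −
step 2: pivot 6/23 → sign +
signature = (2, 1, 0)

Answer: (2, 1, 0)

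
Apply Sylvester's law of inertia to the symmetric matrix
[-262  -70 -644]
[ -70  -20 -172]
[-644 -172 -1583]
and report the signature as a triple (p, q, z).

step 0: pivot -262 → sign −
step 1: pivot -170/131 → sign −
step 2: pivot -3/85 → sign −
signature = (0, 3, 0)

Answer: (0, 3, 0)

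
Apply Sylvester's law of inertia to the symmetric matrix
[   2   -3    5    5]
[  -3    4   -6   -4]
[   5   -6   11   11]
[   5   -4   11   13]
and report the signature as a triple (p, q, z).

step 0: pivot 2 → sign +
step 1: pivot -1/2 → sign −
step 2: pivot 3 → sign +
step 3: pivot -2 → sign −
signature = (2, 2, 0)

Answer: (2, 2, 0)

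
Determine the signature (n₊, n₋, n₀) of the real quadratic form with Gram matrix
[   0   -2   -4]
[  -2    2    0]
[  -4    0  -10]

Answer: (1, 2, 0)

Derivation:
step 0: pivot 2 → sign +
step 1: pivot -2 → sign −
step 2: pivot -2 → sign −
signature = (1, 2, 0)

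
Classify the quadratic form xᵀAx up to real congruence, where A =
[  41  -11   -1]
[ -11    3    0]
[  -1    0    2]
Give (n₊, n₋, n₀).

Answer: (3, 0, 0)

Derivation:
step 0: pivot 41 → sign +
step 1: pivot 2/41 → sign +
step 2: pivot 1/2 → sign +
signature = (3, 0, 0)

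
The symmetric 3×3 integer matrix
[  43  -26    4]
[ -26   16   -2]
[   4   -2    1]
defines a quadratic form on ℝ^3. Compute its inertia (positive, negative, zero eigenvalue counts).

step 0: pivot 43 → sign +
step 1: pivot 12/43 → sign +
step 2: row/col 2 already zero → sign 0
signature = (2, 0, 1)

Answer: (2, 0, 1)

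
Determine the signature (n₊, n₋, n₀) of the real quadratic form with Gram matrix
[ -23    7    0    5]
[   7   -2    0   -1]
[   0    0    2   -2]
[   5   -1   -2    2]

Answer: (2, 2, 0)

Derivation:
step 0: pivot -23 → sign −
step 1: pivot 3/23 → sign +
step 2: pivot 2 → sign +
step 3: pivot -1 → sign −
signature = (2, 2, 0)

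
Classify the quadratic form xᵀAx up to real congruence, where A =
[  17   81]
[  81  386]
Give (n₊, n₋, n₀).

Answer: (2, 0, 0)

Derivation:
step 0: pivot 17 → sign +
step 1: pivot 1/17 → sign +
signature = (2, 0, 0)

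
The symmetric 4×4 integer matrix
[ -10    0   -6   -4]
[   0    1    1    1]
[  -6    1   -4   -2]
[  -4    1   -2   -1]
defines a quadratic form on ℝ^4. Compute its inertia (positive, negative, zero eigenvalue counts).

Answer: (1, 3, 0)

Derivation:
step 0: pivot -10 → sign −
step 1: pivot 1 → sign +
step 2: pivot -7/5 → sign −
step 3: pivot -1/7 → sign −
signature = (1, 3, 0)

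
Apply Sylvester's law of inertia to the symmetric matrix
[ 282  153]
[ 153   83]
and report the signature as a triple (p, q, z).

step 0: pivot 282 → sign +
step 1: pivot -1/94 → sign −
signature = (1, 1, 0)

Answer: (1, 1, 0)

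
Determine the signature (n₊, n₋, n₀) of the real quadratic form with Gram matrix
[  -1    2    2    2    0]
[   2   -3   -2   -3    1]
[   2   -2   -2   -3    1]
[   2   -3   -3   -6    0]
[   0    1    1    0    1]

Answer: (2, 3, 0)

Derivation:
step 0: pivot -1 → sign −
step 1: pivot 1 → sign +
step 2: pivot -2 → sign −
step 3: pivot -5/2 → sign −
step 4: pivot 3/5 → sign +
signature = (2, 3, 0)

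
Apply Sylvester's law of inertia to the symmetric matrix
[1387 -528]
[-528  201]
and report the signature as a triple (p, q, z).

Answer: (2, 0, 0)

Derivation:
step 0: pivot 1387 → sign +
step 1: pivot 3/1387 → sign +
signature = (2, 0, 0)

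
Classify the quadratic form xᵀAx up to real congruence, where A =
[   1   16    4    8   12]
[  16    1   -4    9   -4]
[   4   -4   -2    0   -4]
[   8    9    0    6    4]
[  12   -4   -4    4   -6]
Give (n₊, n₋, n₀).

Answer: (3, 2, 0)

Derivation:
step 0: pivot 1 → sign +
step 1: pivot -255 → sign −
step 2: pivot 2/15 → sign +
step 3: pivot -3 → sign −
step 4: pivot 2/17 → sign +
signature = (3, 2, 0)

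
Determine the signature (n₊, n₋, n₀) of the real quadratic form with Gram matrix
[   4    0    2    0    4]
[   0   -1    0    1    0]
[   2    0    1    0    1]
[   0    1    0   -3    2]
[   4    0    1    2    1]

step 0: pivot 4 → sign +
step 1: pivot -1 → sign −
step 2: pivot -2 → sign −
step 3: pivot -1 → sign −
step 4: pivot 1 → sign +
signature = (2, 3, 0)

Answer: (2, 3, 0)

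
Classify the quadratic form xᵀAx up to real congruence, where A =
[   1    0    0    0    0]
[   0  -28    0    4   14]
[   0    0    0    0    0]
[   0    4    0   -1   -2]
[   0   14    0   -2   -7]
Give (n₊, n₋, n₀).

step 0: pivot 1 → sign +
step 1: pivot -28 → sign −
step 2: pivot -3/7 → sign −
step 3: row/col 3 already zero → sign 0
step 4: row/col 4 already zero → sign 0
signature = (1, 2, 2)

Answer: (1, 2, 2)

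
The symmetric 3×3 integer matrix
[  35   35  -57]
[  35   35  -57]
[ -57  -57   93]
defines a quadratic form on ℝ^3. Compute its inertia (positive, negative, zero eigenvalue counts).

step 0: pivot 35 → sign +
step 1: pivot 6/35 → sign +
step 2: row/col 2 already zero → sign 0
signature = (2, 0, 1)

Answer: (2, 0, 1)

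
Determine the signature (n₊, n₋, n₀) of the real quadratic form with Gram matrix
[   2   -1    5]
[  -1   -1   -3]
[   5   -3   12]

step 0: pivot 2 → sign +
step 1: pivot -3/2 → sign −
step 2: pivot -1/3 → sign −
signature = (1, 2, 0)

Answer: (1, 2, 0)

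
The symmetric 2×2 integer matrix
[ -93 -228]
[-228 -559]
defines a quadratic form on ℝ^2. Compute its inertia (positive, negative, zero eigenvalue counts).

step 0: pivot -93 → sign −
step 1: pivot -1/31 → sign −
signature = (0, 2, 0)

Answer: (0, 2, 0)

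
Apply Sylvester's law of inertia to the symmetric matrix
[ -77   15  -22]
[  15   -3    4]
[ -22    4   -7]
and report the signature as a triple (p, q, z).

Answer: (1, 2, 0)

Derivation:
step 0: pivot -77 → sign −
step 1: pivot -6/77 → sign −
step 2: pivot 1/3 → sign +
signature = (1, 2, 0)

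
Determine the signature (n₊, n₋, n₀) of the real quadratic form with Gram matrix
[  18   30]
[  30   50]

Answer: (1, 0, 1)

Derivation:
step 0: pivot 18 → sign +
step 1: row/col 1 already zero → sign 0
signature = (1, 0, 1)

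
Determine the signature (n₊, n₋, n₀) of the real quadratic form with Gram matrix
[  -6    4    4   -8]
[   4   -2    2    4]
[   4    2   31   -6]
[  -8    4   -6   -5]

Answer: (2, 2, 0)

Derivation:
step 0: pivot -6 → sign −
step 1: pivot 2/3 → sign +
step 2: pivot 1 → sign +
step 3: pivot -1 → sign −
signature = (2, 2, 0)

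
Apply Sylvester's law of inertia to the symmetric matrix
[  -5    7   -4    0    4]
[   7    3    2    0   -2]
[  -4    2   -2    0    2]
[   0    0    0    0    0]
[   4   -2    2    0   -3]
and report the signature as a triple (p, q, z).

step 0: pivot -5 → sign −
step 1: pivot 64/5 → sign +
step 2: pivot 3/16 → sign +
step 3: pivot -1 → sign −
step 4: row/col 4 already zero → sign 0
signature = (2, 2, 1)

Answer: (2, 2, 1)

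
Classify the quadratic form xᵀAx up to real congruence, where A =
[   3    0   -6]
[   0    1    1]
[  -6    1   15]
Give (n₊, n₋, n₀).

step 0: pivot 3 → sign +
step 1: pivot 1 → sign +
step 2: pivot 2 → sign +
signature = (3, 0, 0)

Answer: (3, 0, 0)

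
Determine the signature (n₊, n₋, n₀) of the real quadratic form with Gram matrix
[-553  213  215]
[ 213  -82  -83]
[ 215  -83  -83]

Answer: (1, 2, 0)

Derivation:
step 0: pivot -553 → sign −
step 1: pivot 23/553 → sign +
step 2: pivot -6/23 → sign −
signature = (1, 2, 0)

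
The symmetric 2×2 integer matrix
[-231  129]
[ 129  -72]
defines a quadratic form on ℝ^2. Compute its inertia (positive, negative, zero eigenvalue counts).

step 0: pivot -231 → sign −
step 1: pivot 3/77 → sign +
signature = (1, 1, 0)

Answer: (1, 1, 0)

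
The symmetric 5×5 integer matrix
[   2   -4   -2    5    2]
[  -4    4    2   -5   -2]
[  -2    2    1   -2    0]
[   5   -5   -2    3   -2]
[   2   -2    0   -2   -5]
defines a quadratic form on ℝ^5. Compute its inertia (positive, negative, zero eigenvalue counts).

step 0: pivot 2 → sign +
step 1: pivot -4 → sign −
step 2: pivot -13/4 → sign −
step 3: pivot 1/13 → sign +
step 4: pivot -1 → sign −
signature = (2, 3, 0)

Answer: (2, 3, 0)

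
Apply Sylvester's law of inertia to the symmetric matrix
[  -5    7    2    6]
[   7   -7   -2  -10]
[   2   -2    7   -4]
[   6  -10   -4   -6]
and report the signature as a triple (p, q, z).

Answer: (3, 1, 0)

Derivation:
step 0: pivot -5 → sign −
step 1: pivot 14/5 → sign +
step 2: pivot 53/7 → sign +
step 3: pivot 6/53 → sign +
signature = (3, 1, 0)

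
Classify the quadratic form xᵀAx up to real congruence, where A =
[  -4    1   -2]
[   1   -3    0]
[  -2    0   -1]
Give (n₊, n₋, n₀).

step 0: pivot -4 → sign −
step 1: pivot -11/4 → sign −
step 2: pivot 1/11 → sign +
signature = (1, 2, 0)

Answer: (1, 2, 0)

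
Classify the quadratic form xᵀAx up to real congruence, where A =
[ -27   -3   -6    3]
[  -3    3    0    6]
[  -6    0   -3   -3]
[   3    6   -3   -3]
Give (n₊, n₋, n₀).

Answer: (2, 2, 0)

Derivation:
step 0: pivot -27 → sign −
step 1: pivot 10/3 → sign +
step 2: pivot -9/5 → sign −
step 3: pivot 1/2 → sign +
signature = (2, 2, 0)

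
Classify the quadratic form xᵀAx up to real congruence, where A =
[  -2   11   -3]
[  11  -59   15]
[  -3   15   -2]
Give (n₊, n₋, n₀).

step 0: pivot -2 → sign −
step 1: pivot 3/2 → sign +
step 2: pivot 1 → sign +
signature = (2, 1, 0)

Answer: (2, 1, 0)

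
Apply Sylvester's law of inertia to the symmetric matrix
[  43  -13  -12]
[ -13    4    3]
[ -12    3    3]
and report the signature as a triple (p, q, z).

Answer: (2, 1, 0)

Derivation:
step 0: pivot 43 → sign +
step 1: pivot 3/43 → sign +
step 2: pivot -6 → sign −
signature = (2, 1, 0)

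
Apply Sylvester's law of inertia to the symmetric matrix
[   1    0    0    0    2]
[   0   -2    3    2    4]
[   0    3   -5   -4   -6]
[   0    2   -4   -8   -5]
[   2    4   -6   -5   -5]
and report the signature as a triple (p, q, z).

step 0: pivot 1 → sign +
step 1: pivot -2 → sign −
step 2: pivot -1/2 → sign −
step 3: pivot -4 → sign −
step 4: pivot -3/4 → sign −
signature = (1, 4, 0)

Answer: (1, 4, 0)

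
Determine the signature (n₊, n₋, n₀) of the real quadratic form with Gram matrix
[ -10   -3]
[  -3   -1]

step 0: pivot -10 → sign −
step 1: pivot -1/10 → sign −
signature = (0, 2, 0)

Answer: (0, 2, 0)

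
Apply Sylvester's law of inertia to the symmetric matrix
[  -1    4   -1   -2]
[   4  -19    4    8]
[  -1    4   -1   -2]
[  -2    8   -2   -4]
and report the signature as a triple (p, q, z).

Answer: (0, 2, 2)

Derivation:
step 0: pivot -1 → sign −
step 1: pivot -3 → sign −
step 2: row/col 2 already zero → sign 0
step 3: row/col 3 already zero → sign 0
signature = (0, 2, 2)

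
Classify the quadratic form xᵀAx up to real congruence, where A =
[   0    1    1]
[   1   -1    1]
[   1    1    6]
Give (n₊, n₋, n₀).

Answer: (2, 1, 0)

Derivation:
step 0: pivot -1 → sign −
step 1: pivot 1 → sign +
step 2: pivot 3 → sign +
signature = (2, 1, 0)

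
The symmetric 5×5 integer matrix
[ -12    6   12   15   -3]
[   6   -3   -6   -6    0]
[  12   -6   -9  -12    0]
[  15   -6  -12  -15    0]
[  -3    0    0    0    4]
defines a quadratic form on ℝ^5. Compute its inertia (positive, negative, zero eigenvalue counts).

Answer: (3, 2, 0)

Derivation:
step 0: pivot -12 → sign −
step 1: pivot 3 → sign +
step 2: pivot 3/4 → sign +
step 3: pivot -3 → sign −
step 4: pivot 1 → sign +
signature = (3, 2, 0)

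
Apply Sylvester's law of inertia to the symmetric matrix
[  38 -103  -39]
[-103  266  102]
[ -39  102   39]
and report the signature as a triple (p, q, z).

Answer: (2, 1, 0)

Derivation:
step 0: pivot 38 → sign +
step 1: pivot -501/38 → sign −
step 2: pivot 3/167 → sign +
signature = (2, 1, 0)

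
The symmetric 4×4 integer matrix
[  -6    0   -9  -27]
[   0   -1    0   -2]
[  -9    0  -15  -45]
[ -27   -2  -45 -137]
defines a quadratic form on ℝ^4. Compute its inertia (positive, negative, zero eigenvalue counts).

Answer: (1, 3, 0)

Derivation:
step 0: pivot -6 → sign −
step 1: pivot -1 → sign −
step 2: pivot -3/2 → sign −
step 3: pivot 2 → sign +
signature = (1, 3, 0)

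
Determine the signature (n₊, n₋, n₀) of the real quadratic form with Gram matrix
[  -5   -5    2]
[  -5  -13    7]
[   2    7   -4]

step 0: pivot -5 → sign −
step 1: pivot -8 → sign −
step 2: pivot -3/40 → sign −
signature = (0, 3, 0)

Answer: (0, 3, 0)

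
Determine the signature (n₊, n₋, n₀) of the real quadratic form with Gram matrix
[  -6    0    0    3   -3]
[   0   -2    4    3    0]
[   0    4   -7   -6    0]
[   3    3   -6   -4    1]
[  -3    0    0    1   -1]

step 0: pivot -6 → sign −
step 1: pivot -2 → sign −
step 2: pivot 1 → sign +
step 3: pivot 2 → sign +
step 4: pivot 3/8 → sign +
signature = (3, 2, 0)

Answer: (3, 2, 0)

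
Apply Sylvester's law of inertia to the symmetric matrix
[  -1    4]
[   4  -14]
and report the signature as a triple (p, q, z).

Answer: (1, 1, 0)

Derivation:
step 0: pivot -1 → sign −
step 1: pivot 2 → sign +
signature = (1, 1, 0)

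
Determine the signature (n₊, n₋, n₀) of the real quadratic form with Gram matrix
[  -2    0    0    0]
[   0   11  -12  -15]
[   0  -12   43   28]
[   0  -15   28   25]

Answer: (3, 1, 0)

Derivation:
step 0: pivot -2 → sign −
step 1: pivot 11 → sign +
step 2: pivot 329/11 → sign +
step 3: pivot 6/329 → sign +
signature = (3, 1, 0)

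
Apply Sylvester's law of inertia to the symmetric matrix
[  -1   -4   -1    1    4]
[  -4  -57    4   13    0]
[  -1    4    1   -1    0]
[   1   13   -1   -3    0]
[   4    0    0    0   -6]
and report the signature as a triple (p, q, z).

Answer: (2, 3, 0)

Derivation:
step 0: pivot -1 → sign −
step 1: pivot -41 → sign −
step 2: pivot 146/41 → sign +
step 3: pivot -3/73 → sign −
step 4: pivot 2 → sign +
signature = (2, 3, 0)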